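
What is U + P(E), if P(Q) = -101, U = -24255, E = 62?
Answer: -24356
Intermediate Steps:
U + P(E) = -24255 - 101 = -24356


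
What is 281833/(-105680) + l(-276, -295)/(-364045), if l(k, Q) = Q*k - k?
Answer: -22246705553/7694455120 ≈ -2.8913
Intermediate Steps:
l(k, Q) = -k + Q*k
281833/(-105680) + l(-276, -295)/(-364045) = 281833/(-105680) - 276*(-1 - 295)/(-364045) = 281833*(-1/105680) - 276*(-296)*(-1/364045) = -281833/105680 + 81696*(-1/364045) = -281833/105680 - 81696/364045 = -22246705553/7694455120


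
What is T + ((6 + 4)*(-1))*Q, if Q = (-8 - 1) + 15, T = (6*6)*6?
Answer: 156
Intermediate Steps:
T = 216 (T = 36*6 = 216)
Q = 6 (Q = -9 + 15 = 6)
T + ((6 + 4)*(-1))*Q = 216 + ((6 + 4)*(-1))*6 = 216 + (10*(-1))*6 = 216 - 10*6 = 216 - 60 = 156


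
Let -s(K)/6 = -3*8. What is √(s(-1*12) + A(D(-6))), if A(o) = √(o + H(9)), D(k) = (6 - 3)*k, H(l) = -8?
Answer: √(144 + I*√26) ≈ 12.002 + 0.2124*I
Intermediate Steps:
s(K) = 144 (s(K) = -(-18)*8 = -6*(-24) = 144)
D(k) = 3*k
A(o) = √(-8 + o) (A(o) = √(o - 8) = √(-8 + o))
√(s(-1*12) + A(D(-6))) = √(144 + √(-8 + 3*(-6))) = √(144 + √(-8 - 18)) = √(144 + √(-26)) = √(144 + I*√26)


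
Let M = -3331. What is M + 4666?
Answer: 1335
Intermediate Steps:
M + 4666 = -3331 + 4666 = 1335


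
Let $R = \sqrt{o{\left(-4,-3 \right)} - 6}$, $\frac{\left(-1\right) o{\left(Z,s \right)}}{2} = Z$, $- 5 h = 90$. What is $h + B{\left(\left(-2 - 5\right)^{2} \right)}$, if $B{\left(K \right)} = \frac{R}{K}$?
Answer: $-18 + \frac{\sqrt{2}}{49} \approx -17.971$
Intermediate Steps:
$h = -18$ ($h = \left(- \frac{1}{5}\right) 90 = -18$)
$o{\left(Z,s \right)} = - 2 Z$
$R = \sqrt{2}$ ($R = \sqrt{\left(-2\right) \left(-4\right) - 6} = \sqrt{8 - 6} = \sqrt{2} \approx 1.4142$)
$B{\left(K \right)} = \frac{\sqrt{2}}{K}$
$h + B{\left(\left(-2 - 5\right)^{2} \right)} = -18 + \frac{\sqrt{2}}{\left(-2 - 5\right)^{2}} = -18 + \frac{\sqrt{2}}{\left(-7\right)^{2}} = -18 + \frac{\sqrt{2}}{49}$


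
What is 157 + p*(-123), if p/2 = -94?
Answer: 23281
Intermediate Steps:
p = -188 (p = 2*(-94) = -188)
157 + p*(-123) = 157 - 188*(-123) = 157 + 23124 = 23281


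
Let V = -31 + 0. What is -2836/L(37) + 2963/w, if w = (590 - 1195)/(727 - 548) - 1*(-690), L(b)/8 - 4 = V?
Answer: 115780003/6636870 ≈ 17.445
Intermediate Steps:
V = -31
L(b) = -216 (L(b) = 32 + 8*(-31) = 32 - 248 = -216)
w = 122905/179 (w = -605/179 + 690 = 122905/179 ≈ 686.62)
-2836/L(37) + 2963/w = -2836/(-216) + 2963/(122905/179) = -2836*(-1/216) + 2963*(179/122905) = 709/54 + 530377/122905 = 115780003/6636870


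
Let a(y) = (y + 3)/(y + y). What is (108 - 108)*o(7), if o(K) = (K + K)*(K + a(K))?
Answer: 0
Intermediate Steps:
a(y) = (3 + y)/(2*y) (a(y) = (3 + y)/((2*y)) = (3 + y)*(1/(2*y)) = (3 + y)/(2*y))
o(K) = 2*K*(K + (3 + K)/(2*K)) (o(K) = (K + K)*(K + (3 + K)/(2*K)) = (2*K)*(K + (3 + K)/(2*K)) = 2*K*(K + (3 + K)/(2*K)))
(108 - 108)*o(7) = (108 - 108)*(3 + 7 + 2*7**2) = 0*(3 + 7 + 2*49) = 0*(3 + 7 + 98) = 0*108 = 0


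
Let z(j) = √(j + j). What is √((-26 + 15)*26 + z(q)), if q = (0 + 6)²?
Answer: √(-286 + 6*√2) ≈ 16.659*I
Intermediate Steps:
q = 36 (q = 6² = 36)
z(j) = √2*√j (z(j) = √(2*j) = √2*√j)
√((-26 + 15)*26 + z(q)) = √((-26 + 15)*26 + √2*√36) = √(-11*26 + √2*6) = √(-286 + 6*√2)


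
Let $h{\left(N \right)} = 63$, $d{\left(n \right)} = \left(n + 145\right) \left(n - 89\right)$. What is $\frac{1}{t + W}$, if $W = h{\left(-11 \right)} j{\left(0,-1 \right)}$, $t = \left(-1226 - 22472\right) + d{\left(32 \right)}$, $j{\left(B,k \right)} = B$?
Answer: $- \frac{1}{33787} \approx -2.9597 \cdot 10^{-5}$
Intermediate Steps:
$d{\left(n \right)} = \left(-89 + n\right) \left(145 + n\right)$ ($d{\left(n \right)} = \left(145 + n\right) \left(-89 + n\right) = \left(-89 + n\right) \left(145 + n\right)$)
$t = -33787$ ($t = \left(-1226 - 22472\right) + \left(-12905 + 32^{2} + 56 \cdot 32\right) = -23698 + \left(-12905 + 1024 + 1792\right) = -23698 - 10089 = -33787$)
$W = 0$ ($W = 63 \cdot 0 = 0$)
$\frac{1}{t + W} = \frac{1}{-33787 + 0} = \frac{1}{-33787} = - \frac{1}{33787}$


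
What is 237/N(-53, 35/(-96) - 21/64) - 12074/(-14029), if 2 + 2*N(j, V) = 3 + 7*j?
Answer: -1091183/2595365 ≈ -0.42044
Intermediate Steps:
N(j, V) = 1/2 + 7*j/2 (N(j, V) = -1 + (3 + 7*j)/2 = -1 + (3/2 + 7*j/2) = 1/2 + 7*j/2)
237/N(-53, 35/(-96) - 21/64) - 12074/(-14029) = 237/(1/2 + (7/2)*(-53)) - 12074/(-14029) = 237/(1/2 - 371/2) - 12074*(-1/14029) = 237/(-185) + 12074/14029 = 237*(-1/185) + 12074/14029 = -237/185 + 12074/14029 = -1091183/2595365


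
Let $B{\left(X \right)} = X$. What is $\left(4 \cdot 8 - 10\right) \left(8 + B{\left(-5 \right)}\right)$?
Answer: $66$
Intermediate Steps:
$\left(4 \cdot 8 - 10\right) \left(8 + B{\left(-5 \right)}\right) = \left(4 \cdot 8 - 10\right) \left(8 - 5\right) = \left(32 - 10\right) 3 = 22 \cdot 3 = 66$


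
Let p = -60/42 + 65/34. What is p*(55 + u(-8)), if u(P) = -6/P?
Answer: 25645/952 ≈ 26.938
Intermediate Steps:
p = 115/238 (p = -60*1/42 + 65*(1/34) = -10/7 + 65/34 = 115/238 ≈ 0.48319)
p*(55 + u(-8)) = 115*(55 - 6/(-8))/238 = 115*(55 - 6*(-⅛))/238 = 115*(55 + ¾)/238 = (115/238)*(223/4) = 25645/952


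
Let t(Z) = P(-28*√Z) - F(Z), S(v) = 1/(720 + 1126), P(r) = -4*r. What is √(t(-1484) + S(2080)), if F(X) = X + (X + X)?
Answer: √(15171153478 + 763328384*I*√371)/1846 ≈ 72.978 + 29.56*I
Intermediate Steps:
F(X) = 3*X (F(X) = X + 2*X = 3*X)
S(v) = 1/1846
t(Z) = -3*Z + 112*√Z (t(Z) = -(-112)*√Z - 3*Z = 112*√Z - 3*Z = -3*Z + 112*√Z)
√(t(-1484) + S(2080)) = √((-3*(-1484) + 112*√(-1484)) + 1/1846) = √((4452 + 112*(2*I*√371)) + 1/1846) = √((4452 + 224*I*√371) + 1/1846) = √(8218393/1846 + 224*I*√371)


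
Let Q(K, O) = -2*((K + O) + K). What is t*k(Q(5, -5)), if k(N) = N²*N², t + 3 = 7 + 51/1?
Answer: 550000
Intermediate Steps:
Q(K, O) = -4*K - 2*O (Q(K, O) = -2*(O + 2*K) = -4*K - 2*O)
t = 55 (t = -3 + (7 + 51/1) = -3 + (7 + 51*1) = -3 + (7 + 51) = -3 + 58 = 55)
k(N) = N⁴
t*k(Q(5, -5)) = 55*(-4*5 - 2*(-5))⁴ = 55*(-20 + 10)⁴ = 55*(-10)⁴ = 55*10000 = 550000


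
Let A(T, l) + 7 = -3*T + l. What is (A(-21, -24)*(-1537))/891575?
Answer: -49184/891575 ≈ -0.055165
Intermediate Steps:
A(T, l) = -7 + l - 3*T (A(T, l) = -7 + (-3*T + l) = -7 + (l - 3*T) = -7 + l - 3*T)
(A(-21, -24)*(-1537))/891575 = ((-7 - 24 - 3*(-21))*(-1537))/891575 = ((-7 - 24 + 63)*(-1537))*(1/891575) = (32*(-1537))*(1/891575) = -49184*1/891575 = -49184/891575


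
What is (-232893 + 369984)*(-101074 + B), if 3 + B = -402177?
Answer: -68991594114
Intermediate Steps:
B = -402180 (B = -3 - 402177 = -402180)
(-232893 + 369984)*(-101074 + B) = (-232893 + 369984)*(-101074 - 402180) = 137091*(-503254) = -68991594114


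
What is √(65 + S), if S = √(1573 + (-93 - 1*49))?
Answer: √(65 + 3*√159) ≈ 10.140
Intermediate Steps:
S = 3*√159 (S = √(1573 + (-93 - 49)) = √(1573 - 142) = √1431 = 3*√159 ≈ 37.829)
√(65 + S) = √(65 + 3*√159)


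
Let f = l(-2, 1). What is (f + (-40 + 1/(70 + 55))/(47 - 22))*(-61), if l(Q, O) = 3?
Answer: -266936/3125 ≈ -85.420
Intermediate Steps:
f = 3
(f + (-40 + 1/(70 + 55))/(47 - 22))*(-61) = (3 + (-40 + 1/(70 + 55))/(47 - 22))*(-61) = (3 + (-40 + 1/125)/25)*(-61) = (3 + (-40 + 1/125)*(1/25))*(-61) = (3 - 4999/125*1/25)*(-61) = (3 - 4999/3125)*(-61) = (4376/3125)*(-61) = -266936/3125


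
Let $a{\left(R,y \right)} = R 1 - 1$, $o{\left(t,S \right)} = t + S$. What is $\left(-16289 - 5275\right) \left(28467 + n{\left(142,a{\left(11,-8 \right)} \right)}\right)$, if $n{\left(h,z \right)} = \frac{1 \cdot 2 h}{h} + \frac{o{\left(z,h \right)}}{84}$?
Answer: $- \frac{4297611756}{7} \approx -6.1394 \cdot 10^{8}$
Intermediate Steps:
$o{\left(t,S \right)} = S + t$
$a{\left(R,y \right)} = -1 + R$ ($a{\left(R,y \right)} = R - 1 = -1 + R$)
$n{\left(h,z \right)} = 2 + \frac{h}{84} + \frac{z}{84}$ ($n{\left(h,z \right)} = \frac{1 \cdot 2 h}{h} + \frac{h + z}{84} = \frac{2 h}{h} + \left(h + z\right) \frac{1}{84} = 2 + \left(\frac{h}{84} + \frac{z}{84}\right) = 2 + \frac{h}{84} + \frac{z}{84}$)
$\left(-16289 - 5275\right) \left(28467 + n{\left(142,a{\left(11,-8 \right)} \right)}\right) = \left(-16289 - 5275\right) \left(28467 + \left(2 + \frac{1}{84} \cdot 142 + \frac{-1 + 11}{84}\right)\right) = - 21564 \left(28467 + \left(2 + \frac{71}{42} + \frac{1}{84} \cdot 10\right)\right) = - 21564 \left(28467 + \left(2 + \frac{71}{42} + \frac{5}{42}\right)\right) = - 21564 \left(28467 + \frac{80}{21}\right) = \left(-21564\right) \frac{597887}{21} = - \frac{4297611756}{7}$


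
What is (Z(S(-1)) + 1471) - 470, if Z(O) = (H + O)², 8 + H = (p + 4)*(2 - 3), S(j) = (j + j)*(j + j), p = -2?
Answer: 1037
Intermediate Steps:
S(j) = 4*j² (S(j) = (2*j)*(2*j) = 4*j²)
H = -10 (H = -8 + (-2 + 4)*(2 - 3) = -8 + 2*(-1) = -8 - 2 = -10)
Z(O) = (-10 + O)²
(Z(S(-1)) + 1471) - 470 = ((-10 + 4*(-1)²)² + 1471) - 470 = ((-10 + 4*1)² + 1471) - 470 = ((-10 + 4)² + 1471) - 470 = ((-6)² + 1471) - 470 = (36 + 1471) - 470 = 1507 - 470 = 1037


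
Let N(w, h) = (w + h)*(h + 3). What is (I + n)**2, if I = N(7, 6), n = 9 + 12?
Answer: 19044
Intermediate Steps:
N(w, h) = (3 + h)*(h + w) (N(w, h) = (h + w)*(3 + h) = (3 + h)*(h + w))
n = 21
I = 117 (I = 6**2 + 3*6 + 3*7 + 6*7 = 36 + 18 + 21 + 42 = 117)
(I + n)**2 = (117 + 21)**2 = 138**2 = 19044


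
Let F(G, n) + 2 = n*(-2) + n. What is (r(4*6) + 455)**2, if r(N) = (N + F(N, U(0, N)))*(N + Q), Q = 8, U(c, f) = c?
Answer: 1343281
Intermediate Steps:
F(G, n) = -2 - n (F(G, n) = -2 + (n*(-2) + n) = -2 + (-2*n + n) = -2 - n)
r(N) = (-2 + N)*(8 + N) (r(N) = (N + (-2 - 1*0))*(N + 8) = (N + (-2 + 0))*(8 + N) = (N - 2)*(8 + N) = (-2 + N)*(8 + N))
(r(4*6) + 455)**2 = ((-16 + (4*6)**2 + 6*(4*6)) + 455)**2 = ((-16 + 24**2 + 6*24) + 455)**2 = ((-16 + 576 + 144) + 455)**2 = (704 + 455)**2 = 1159**2 = 1343281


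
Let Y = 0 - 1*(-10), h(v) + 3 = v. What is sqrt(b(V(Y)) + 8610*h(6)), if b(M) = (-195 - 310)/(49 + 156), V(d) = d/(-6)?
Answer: sqrt(43416089)/41 ≈ 160.71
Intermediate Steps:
h(v) = -3 + v
Y = 10 (Y = 0 + 10 = 10)
V(d) = -d/6 (V(d) = d*(-1/6) = -d/6)
b(M) = -101/41 (b(M) = -505/205 = -505*1/205 = -101/41)
sqrt(b(V(Y)) + 8610*h(6)) = sqrt(-101/41 + 8610*(-3 + 6)) = sqrt(-101/41 + 8610*3) = sqrt(-101/41 + 25830) = sqrt(1058929/41) = sqrt(43416089)/41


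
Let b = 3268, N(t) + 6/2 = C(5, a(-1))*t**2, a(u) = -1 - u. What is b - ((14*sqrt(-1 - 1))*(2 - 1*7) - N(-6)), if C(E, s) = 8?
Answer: 3553 + 70*I*sqrt(2) ≈ 3553.0 + 98.995*I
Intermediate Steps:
N(t) = -3 + 8*t**2
b - ((14*sqrt(-1 - 1))*(2 - 1*7) - N(-6)) = 3268 - ((14*sqrt(-1 - 1))*(2 - 1*7) - (-3 + 8*(-6)**2)) = 3268 - ((14*sqrt(-2))*(2 - 7) - (-3 + 8*36)) = 3268 - ((14*(I*sqrt(2)))*(-5) - (-3 + 288)) = 3268 - ((14*I*sqrt(2))*(-5) - 1*285) = 3268 - (-70*I*sqrt(2) - 285) = 3268 - (-285 - 70*I*sqrt(2)) = 3268 + (285 + 70*I*sqrt(2)) = 3553 + 70*I*sqrt(2)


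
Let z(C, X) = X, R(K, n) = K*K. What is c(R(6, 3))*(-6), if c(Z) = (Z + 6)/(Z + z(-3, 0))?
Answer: -7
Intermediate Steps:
R(K, n) = K²
c(Z) = (6 + Z)/Z (c(Z) = (Z + 6)/(Z + 0) = (6 + Z)/Z)
c(R(6, 3))*(-6) = ((6 + 6²)/(6²))*(-6) = ((6 + 36)/36)*(-6) = ((1/36)*42)*(-6) = (7/6)*(-6) = -7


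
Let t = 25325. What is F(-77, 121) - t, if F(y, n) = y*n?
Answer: -34642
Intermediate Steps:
F(y, n) = n*y
F(-77, 121) - t = 121*(-77) - 1*25325 = -9317 - 25325 = -34642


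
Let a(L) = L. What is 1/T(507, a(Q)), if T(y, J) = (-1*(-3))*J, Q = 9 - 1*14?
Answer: -1/15 ≈ -0.066667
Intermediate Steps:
Q = -5 (Q = 9 - 14 = -5)
T(y, J) = 3*J
1/T(507, a(Q)) = 1/(3*(-5)) = 1/(-15) = -1/15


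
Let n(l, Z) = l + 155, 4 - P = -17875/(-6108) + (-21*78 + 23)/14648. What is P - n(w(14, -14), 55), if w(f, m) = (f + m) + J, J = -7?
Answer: -3283911569/22367496 ≈ -146.82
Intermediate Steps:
w(f, m) = -7 + f + m (w(f, m) = (f + m) - 7 = -7 + f + m)
P = 26477839/22367496 (P = 4 - (-17875/(-6108) + (-21*78 + 23)/14648) = 4 - (-17875*(-1/6108) + (-1638 + 23)*(1/14648)) = 4 - (17875/6108 - 1615*1/14648) = 4 - (17875/6108 - 1615/14648) = 4 - 1*62992145/22367496 = 4 - 62992145/22367496 = 26477839/22367496 ≈ 1.1838)
n(l, Z) = 155 + l
P - n(w(14, -14), 55) = 26477839/22367496 - (155 + (-7 + 14 - 14)) = 26477839/22367496 - (155 - 7) = 26477839/22367496 - 1*148 = 26477839/22367496 - 148 = -3283911569/22367496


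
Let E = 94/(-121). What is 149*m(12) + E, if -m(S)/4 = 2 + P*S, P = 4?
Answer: -3605894/121 ≈ -29801.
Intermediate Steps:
E = -94/121 (E = 94*(-1/121) = -94/121 ≈ -0.77686)
m(S) = -8 - 16*S (m(S) = -4*(2 + 4*S) = -8 - 16*S)
149*m(12) + E = 149*(-8 - 16*12) - 94/121 = 149*(-8 - 192) - 94/121 = 149*(-200) - 94/121 = -29800 - 94/121 = -3605894/121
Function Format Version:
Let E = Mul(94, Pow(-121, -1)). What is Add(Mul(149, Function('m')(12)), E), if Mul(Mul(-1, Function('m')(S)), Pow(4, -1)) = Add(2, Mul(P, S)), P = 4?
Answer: Rational(-3605894, 121) ≈ -29801.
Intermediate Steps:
E = Rational(-94, 121) (E = Mul(94, Rational(-1, 121)) = Rational(-94, 121) ≈ -0.77686)
Function('m')(S) = Add(-8, Mul(-16, S)) (Function('m')(S) = Mul(-4, Add(2, Mul(4, S))) = Add(-8, Mul(-16, S)))
Add(Mul(149, Function('m')(12)), E) = Add(Mul(149, Add(-8, Mul(-16, 12))), Rational(-94, 121)) = Add(Mul(149, Add(-8, -192)), Rational(-94, 121)) = Add(Mul(149, -200), Rational(-94, 121)) = Add(-29800, Rational(-94, 121)) = Rational(-3605894, 121)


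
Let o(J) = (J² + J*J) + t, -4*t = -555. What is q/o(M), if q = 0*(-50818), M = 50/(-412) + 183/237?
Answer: 0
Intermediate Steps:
t = 555/4 (t = -¼*(-555) = 555/4 ≈ 138.75)
M = 10591/16274 (M = 50*(-1/412) + 183*(1/237) = -25/206 + 61/79 = 10591/16274 ≈ 0.65079)
o(J) = 555/4 + 2*J² (o(J) = (J² + J*J) + 555/4 = (J² + J²) + 555/4 = 2*J² + 555/4 = 555/4 + 2*J²)
q = 0
q/o(M) = 0/(555/4 + 2*(10591/16274)²) = 0/(555/4 + 2*(112169281/264843076)) = 0/(555/4 + 112169281/132421538) = 0/(36971315357/264843076) = 0*(264843076/36971315357) = 0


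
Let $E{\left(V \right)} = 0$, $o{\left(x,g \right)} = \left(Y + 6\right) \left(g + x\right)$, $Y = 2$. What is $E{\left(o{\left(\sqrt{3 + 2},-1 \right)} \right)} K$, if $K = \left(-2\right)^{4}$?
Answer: $0$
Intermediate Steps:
$o{\left(x,g \right)} = 8 g + 8 x$ ($o{\left(x,g \right)} = \left(2 + 6\right) \left(g + x\right) = 8 \left(g + x\right) = 8 g + 8 x$)
$K = 16$
$E{\left(o{\left(\sqrt{3 + 2},-1 \right)} \right)} K = 0 \cdot 16 = 0$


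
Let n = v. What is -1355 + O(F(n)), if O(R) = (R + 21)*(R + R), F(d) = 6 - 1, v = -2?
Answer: -1095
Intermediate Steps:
n = -2
F(d) = 5
O(R) = 2*R*(21 + R) (O(R) = (21 + R)*(2*R) = 2*R*(21 + R))
-1355 + O(F(n)) = -1355 + 2*5*(21 + 5) = -1355 + 2*5*26 = -1355 + 260 = -1095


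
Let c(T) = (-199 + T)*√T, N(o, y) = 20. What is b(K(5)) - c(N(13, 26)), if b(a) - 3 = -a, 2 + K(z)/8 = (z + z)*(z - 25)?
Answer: 1619 + 358*√5 ≈ 2419.5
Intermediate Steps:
K(z) = -16 + 16*z*(-25 + z) (K(z) = -16 + 8*((z + z)*(z - 25)) = -16 + 8*((2*z)*(-25 + z)) = -16 + 8*(2*z*(-25 + z)) = -16 + 16*z*(-25 + z))
b(a) = 3 - a
c(T) = √T*(-199 + T)
b(K(5)) - c(N(13, 26)) = (3 - (-16 - 400*5 + 16*5²)) - √20*(-199 + 20) = (3 - (-16 - 2000 + 16*25)) - 2*√5*(-179) = (3 - (-16 - 2000 + 400)) - (-358)*√5 = (3 - 1*(-1616)) + 358*√5 = (3 + 1616) + 358*√5 = 1619 + 358*√5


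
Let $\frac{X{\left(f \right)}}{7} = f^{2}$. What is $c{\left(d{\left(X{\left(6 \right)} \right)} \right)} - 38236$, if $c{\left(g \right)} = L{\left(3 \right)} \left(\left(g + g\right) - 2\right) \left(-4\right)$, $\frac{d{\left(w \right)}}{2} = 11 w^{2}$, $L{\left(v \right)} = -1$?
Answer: $11138460$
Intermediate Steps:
$X{\left(f \right)} = 7 f^{2}$
$d{\left(w \right)} = 22 w^{2}$ ($d{\left(w \right)} = 2 \cdot 11 w^{2} = 22 w^{2}$)
$c{\left(g \right)} = -8 + 8 g$ ($c{\left(g \right)} = - (\left(g + g\right) - 2) \left(-4\right) = - (2 g - 2) \left(-4\right) = - (-2 + 2 g) \left(-4\right) = \left(2 - 2 g\right) \left(-4\right) = -8 + 8 g$)
$c{\left(d{\left(X{\left(6 \right)} \right)} \right)} - 38236 = \left(-8 + 8 \cdot 22 \left(7 \cdot 6^{2}\right)^{2}\right) - 38236 = \left(-8 + 8 \cdot 22 \left(7 \cdot 36\right)^{2}\right) - 38236 = \left(-8 + 8 \cdot 22 \cdot 252^{2}\right) - 38236 = \left(-8 + 8 \cdot 22 \cdot 63504\right) - 38236 = \left(-8 + 8 \cdot 1397088\right) - 38236 = \left(-8 + 11176704\right) - 38236 = 11176696 - 38236 = 11138460$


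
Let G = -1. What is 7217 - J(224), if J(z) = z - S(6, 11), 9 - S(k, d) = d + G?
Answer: 6992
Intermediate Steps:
S(k, d) = 10 - d (S(k, d) = 9 - (d - 1) = 9 - (-1 + d) = 9 + (1 - d) = 10 - d)
J(z) = 1 + z (J(z) = z - (10 - 1*11) = z - (10 - 11) = z - 1*(-1) = z + 1 = 1 + z)
7217 - J(224) = 7217 - (1 + 224) = 7217 - 1*225 = 7217 - 225 = 6992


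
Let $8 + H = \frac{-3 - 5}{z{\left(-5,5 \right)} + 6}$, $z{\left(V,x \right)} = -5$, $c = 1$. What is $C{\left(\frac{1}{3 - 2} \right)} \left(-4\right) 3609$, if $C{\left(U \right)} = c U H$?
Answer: $230976$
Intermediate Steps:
$H = -16$ ($H = -8 + \frac{-3 - 5}{-5 + 6} = -8 - \frac{8}{1} = -8 - 8 = -16$)
$C{\left(U \right)} = - 16 U$ ($C{\left(U \right)} = 1 U \left(-16\right) = U \left(-16\right) = - 16 U$)
$C{\left(\frac{1}{3 - 2} \right)} \left(-4\right) 3609 = - \frac{16}{3 - 2} \left(-4\right) 3609 = - \frac{16}{1} \left(-4\right) 3609 = \left(-16\right) 1 \left(-4\right) 3609 = \left(-16\right) \left(-4\right) 3609 = 64 \cdot 3609 = 230976$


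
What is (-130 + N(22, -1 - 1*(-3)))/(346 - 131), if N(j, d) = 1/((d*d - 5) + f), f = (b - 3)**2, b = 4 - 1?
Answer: -131/215 ≈ -0.60930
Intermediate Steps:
b = 3
f = 0 (f = (3 - 3)**2 = 0**2 = 0)
N(j, d) = 1/(-5 + d**2) (N(j, d) = 1/((d*d - 5) + 0) = 1/((d**2 - 5) + 0) = 1/((-5 + d**2) + 0) = 1/(-5 + d**2))
(-130 + N(22, -1 - 1*(-3)))/(346 - 131) = (-130 + 1/(-5 + (-1 - 1*(-3))**2))/(346 - 131) = (-130 + 1/(-5 + (-1 + 3)**2))/215 = (-130 + 1/(-5 + 2**2))*(1/215) = (-130 + 1/(-5 + 4))*(1/215) = (-130 + 1/(-1))*(1/215) = (-130 - 1)*(1/215) = -131*1/215 = -131/215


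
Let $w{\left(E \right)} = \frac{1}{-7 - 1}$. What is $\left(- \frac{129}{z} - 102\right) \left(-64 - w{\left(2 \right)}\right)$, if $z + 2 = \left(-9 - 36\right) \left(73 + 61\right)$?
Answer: $\frac{314333985}{48256} \approx 6513.9$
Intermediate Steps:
$w{\left(E \right)} = - \frac{1}{8}$ ($w{\left(E \right)} = \frac{1}{-8} = - \frac{1}{8}$)
$z = -6032$ ($z = -2 + \left(-9 - 36\right) \left(73 + 61\right) = -2 - 6030 = -6032$)
$\left(- \frac{129}{z} - 102\right) \left(-64 - w{\left(2 \right)}\right) = \left(- \frac{129}{-6032} - 102\right) \left(-64 - - \frac{1}{8}\right) = \left(\left(-129\right) \left(- \frac{1}{6032}\right) - 102\right) \left(-64 + \frac{1}{8}\right) = \left(\frac{129}{6032} - 102\right) \left(- \frac{511}{8}\right) = \left(- \frac{615135}{6032}\right) \left(- \frac{511}{8}\right) = \frac{314333985}{48256}$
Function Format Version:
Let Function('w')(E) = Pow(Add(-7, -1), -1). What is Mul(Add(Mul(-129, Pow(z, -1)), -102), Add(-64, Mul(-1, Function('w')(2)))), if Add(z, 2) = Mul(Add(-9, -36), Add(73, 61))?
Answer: Rational(314333985, 48256) ≈ 6513.9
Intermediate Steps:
Function('w')(E) = Rational(-1, 8) (Function('w')(E) = Pow(-8, -1) = Rational(-1, 8))
z = -6032 (z = Add(-2, Mul(Add(-9, -36), Add(73, 61))) = Add(-2, Mul(-45, 134)) = Add(-2, -6030) = -6032)
Mul(Add(Mul(-129, Pow(z, -1)), -102), Add(-64, Mul(-1, Function('w')(2)))) = Mul(Add(Mul(-129, Pow(-6032, -1)), -102), Add(-64, Mul(-1, Rational(-1, 8)))) = Mul(Add(Mul(-129, Rational(-1, 6032)), -102), Add(-64, Rational(1, 8))) = Mul(Add(Rational(129, 6032), -102), Rational(-511, 8)) = Mul(Rational(-615135, 6032), Rational(-511, 8)) = Rational(314333985, 48256)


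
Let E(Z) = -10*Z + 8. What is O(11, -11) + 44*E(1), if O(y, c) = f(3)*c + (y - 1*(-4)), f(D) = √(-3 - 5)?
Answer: -73 - 22*I*√2 ≈ -73.0 - 31.113*I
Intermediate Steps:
f(D) = 2*I*√2 (f(D) = √(-8) = 2*I*√2)
E(Z) = 8 - 10*Z
O(y, c) = 4 + y + 2*I*c*√2 (O(y, c) = (2*I*√2)*c + (y - 1*(-4)) = 2*I*c*√2 + (y + 4) = 2*I*c*√2 + (4 + y) = 4 + y + 2*I*c*√2)
O(11, -11) + 44*E(1) = (4 + 11 + 2*I*(-11)*√2) + 44*(8 - 10*1) = (4 + 11 - 22*I*√2) + 44*(8 - 10) = (15 - 22*I*√2) + 44*(-2) = (15 - 22*I*√2) - 88 = -73 - 22*I*√2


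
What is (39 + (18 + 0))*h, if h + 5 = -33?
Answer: -2166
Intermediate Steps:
h = -38 (h = -5 - 33 = -38)
(39 + (18 + 0))*h = (39 + (18 + 0))*(-38) = (39 + 18)*(-38) = 57*(-38) = -2166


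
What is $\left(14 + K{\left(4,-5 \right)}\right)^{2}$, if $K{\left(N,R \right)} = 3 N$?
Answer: $676$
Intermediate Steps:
$\left(14 + K{\left(4,-5 \right)}\right)^{2} = \left(14 + 3 \cdot 4\right)^{2} = \left(14 + 12\right)^{2} = 26^{2} = 676$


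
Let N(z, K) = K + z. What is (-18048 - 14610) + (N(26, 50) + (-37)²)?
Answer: -31213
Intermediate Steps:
(-18048 - 14610) + (N(26, 50) + (-37)²) = (-18048 - 14610) + ((50 + 26) + (-37)²) = -32658 + (76 + 1369) = -32658 + 1445 = -31213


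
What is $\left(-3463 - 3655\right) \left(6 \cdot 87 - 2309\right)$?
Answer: $12719866$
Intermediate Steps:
$\left(-3463 - 3655\right) \left(6 \cdot 87 - 2309\right) = - 7118 \left(522 - 2309\right) = \left(-7118\right) \left(-1787\right) = 12719866$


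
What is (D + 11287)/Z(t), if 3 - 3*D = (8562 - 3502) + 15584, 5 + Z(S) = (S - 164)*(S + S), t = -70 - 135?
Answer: 2644/90771 ≈ 0.029128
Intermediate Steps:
t = -205
Z(S) = -5 + 2*S*(-164 + S) (Z(S) = -5 + (S - 164)*(S + S) = -5 + (-164 + S)*(2*S) = -5 + 2*S*(-164 + S))
D = -20641/3 (D = 1 - ((8562 - 3502) + 15584)/3 = 1 - (5060 + 15584)/3 = 1 - ⅓*20644 = 1 - 20644/3 = -20641/3 ≈ -6880.3)
(D + 11287)/Z(t) = (-20641/3 + 11287)/(-5 - 328*(-205) + 2*(-205)²) = 13220/(3*(-5 + 67240 + 2*42025)) = 13220/(3*(-5 + 67240 + 84050)) = (13220/3)/151285 = (13220/3)*(1/151285) = 2644/90771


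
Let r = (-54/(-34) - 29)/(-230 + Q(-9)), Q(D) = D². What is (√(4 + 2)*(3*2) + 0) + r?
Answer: 466/2533 + 6*√6 ≈ 14.881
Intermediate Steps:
r = 466/2533 (r = (-54/(-34) - 29)/(-230 + (-9)²) = (-54*(-1/34) - 29)/(-230 + 81) = (27/17 - 29)/(-149) = -466/17*(-1/149) = 466/2533 ≈ 0.18397)
(√(4 + 2)*(3*2) + 0) + r = (√(4 + 2)*(3*2) + 0) + 466/2533 = (√6*6 + 0) + 466/2533 = (6*√6 + 0) + 466/2533 = 6*√6 + 466/2533 = 466/2533 + 6*√6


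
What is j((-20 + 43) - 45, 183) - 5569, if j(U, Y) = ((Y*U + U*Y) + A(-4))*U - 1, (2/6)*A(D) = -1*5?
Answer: 171904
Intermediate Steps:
A(D) = -15 (A(D) = 3*(-1*5) = 3*(-5) = -15)
j(U, Y) = -1 + U*(-15 + 2*U*Y) (j(U, Y) = ((Y*U + U*Y) - 15)*U - 1 = ((U*Y + U*Y) - 15)*U - 1 = (2*U*Y - 15)*U - 1 = (-15 + 2*U*Y)*U - 1 = U*(-15 + 2*U*Y) - 1 = -1 + U*(-15 + 2*U*Y))
j((-20 + 43) - 45, 183) - 5569 = (-1 - 15*((-20 + 43) - 45) + 2*183*((-20 + 43) - 45)**2) - 5569 = (-1 - 15*(23 - 45) + 2*183*(23 - 45)**2) - 5569 = (-1 - 15*(-22) + 2*183*(-22)**2) - 5569 = (-1 + 330 + 2*183*484) - 5569 = (-1 + 330 + 177144) - 5569 = 177473 - 5569 = 171904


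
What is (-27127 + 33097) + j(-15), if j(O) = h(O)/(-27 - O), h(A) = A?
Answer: 23885/4 ≈ 5971.3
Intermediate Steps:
j(O) = O/(-27 - O)
(-27127 + 33097) + j(-15) = (-27127 + 33097) - 1*(-15)/(27 - 15) = 5970 - 1*(-15)/12 = 5970 - 1*(-15)*1/12 = 5970 + 5/4 = 23885/4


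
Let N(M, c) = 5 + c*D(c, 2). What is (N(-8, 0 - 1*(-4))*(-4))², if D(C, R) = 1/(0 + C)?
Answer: 576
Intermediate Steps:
D(C, R) = 1/C
N(M, c) = 6 (N(M, c) = 5 + c/c = 5 + 1 = 6)
(N(-8, 0 - 1*(-4))*(-4))² = (6*(-4))² = (-24)² = 576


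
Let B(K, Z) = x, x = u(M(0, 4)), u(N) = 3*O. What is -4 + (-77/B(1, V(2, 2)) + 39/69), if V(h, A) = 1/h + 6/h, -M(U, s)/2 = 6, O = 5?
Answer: -2956/345 ≈ -8.5681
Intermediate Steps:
M(U, s) = -12 (M(U, s) = -2*6 = -12)
u(N) = 15 (u(N) = 3*5 = 15)
V(h, A) = 7/h (V(h, A) = 1/h + 6/h = 7/h)
x = 15
B(K, Z) = 15
-4 + (-77/B(1, V(2, 2)) + 39/69) = -4 + (-77/15 + 39/69) = -4 + (-77*1/15 + 39*(1/69)) = -4 + (-77/15 + 13/23) = -4 - 1576/345 = -2956/345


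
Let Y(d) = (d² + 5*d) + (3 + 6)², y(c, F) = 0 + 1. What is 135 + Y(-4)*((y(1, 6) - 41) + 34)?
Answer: -327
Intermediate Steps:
y(c, F) = 1
Y(d) = 81 + d² + 5*d (Y(d) = (d² + 5*d) + 9² = (d² + 5*d) + 81 = 81 + d² + 5*d)
135 + Y(-4)*((y(1, 6) - 41) + 34) = 135 + (81 + (-4)² + 5*(-4))*((1 - 41) + 34) = 135 + (81 + 16 - 20)*(-40 + 34) = 135 + 77*(-6) = 135 - 462 = -327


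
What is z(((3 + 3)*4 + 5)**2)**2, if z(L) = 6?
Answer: 36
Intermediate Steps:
z(((3 + 3)*4 + 5)**2)**2 = 6**2 = 36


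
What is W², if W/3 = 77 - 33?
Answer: 17424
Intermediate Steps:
W = 132 (W = 3*(77 - 33) = 3*44 = 132)
W² = 132² = 17424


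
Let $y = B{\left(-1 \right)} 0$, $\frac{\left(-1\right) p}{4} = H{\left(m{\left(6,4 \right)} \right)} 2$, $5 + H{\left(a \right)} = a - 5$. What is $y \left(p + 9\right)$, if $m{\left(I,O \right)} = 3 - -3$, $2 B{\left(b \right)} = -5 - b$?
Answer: $0$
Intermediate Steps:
$B{\left(b \right)} = - \frac{5}{2} - \frac{b}{2}$ ($B{\left(b \right)} = \frac{-5 - b}{2} = - \frac{5}{2} - \frac{b}{2}$)
$m{\left(I,O \right)} = 6$ ($m{\left(I,O \right)} = 3 + 3 = 6$)
$H{\left(a \right)} = -10 + a$ ($H{\left(a \right)} = -5 + \left(a - 5\right) = -5 + \left(-5 + a\right) = -10 + a$)
$p = 32$ ($p = - 4 \left(-10 + 6\right) 2 = - 4 \left(\left(-4\right) 2\right) = \left(-4\right) \left(-8\right) = 32$)
$y = 0$ ($y = \left(- \frac{5}{2} - - \frac{1}{2}\right) 0 = \left(- \frac{5}{2} + \frac{1}{2}\right) 0 = \left(-2\right) 0 = 0$)
$y \left(p + 9\right) = 0 \left(32 + 9\right) = 0 \cdot 41 = 0$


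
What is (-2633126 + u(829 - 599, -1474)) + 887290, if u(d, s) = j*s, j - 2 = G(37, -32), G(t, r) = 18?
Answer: -1775316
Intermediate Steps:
j = 20 (j = 2 + 18 = 20)
u(d, s) = 20*s
(-2633126 + u(829 - 599, -1474)) + 887290 = (-2633126 + 20*(-1474)) + 887290 = (-2633126 - 29480) + 887290 = -2662606 + 887290 = -1775316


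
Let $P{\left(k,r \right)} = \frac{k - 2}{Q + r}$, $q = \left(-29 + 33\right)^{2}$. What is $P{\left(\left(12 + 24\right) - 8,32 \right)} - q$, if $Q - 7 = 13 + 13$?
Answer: $- \frac{78}{5} \approx -15.6$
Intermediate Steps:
$Q = 33$ ($Q = 7 + \left(13 + 13\right) = 7 + 26 = 33$)
$q = 16$ ($q = 4^{2} = 16$)
$P{\left(k,r \right)} = \frac{-2 + k}{33 + r}$ ($P{\left(k,r \right)} = \frac{k - 2}{33 + r} = \frac{-2 + k}{33 + r}$)
$P{\left(\left(12 + 24\right) - 8,32 \right)} - q = \frac{-2 + \left(\left(12 + 24\right) - 8\right)}{33 + 32} - 16 = \frac{-2 + \left(36 - 8\right)}{65} - 16 = \frac{-2 + 28}{65} - 16 = \frac{1}{65} \cdot 26 - 16 = \frac{2}{5} - 16 = - \frac{78}{5}$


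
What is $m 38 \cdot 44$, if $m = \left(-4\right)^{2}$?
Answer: $26752$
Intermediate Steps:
$m = 16$
$m 38 \cdot 44 = 16 \cdot 38 \cdot 44 = 608 \cdot 44 = 26752$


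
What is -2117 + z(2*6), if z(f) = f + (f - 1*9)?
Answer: -2102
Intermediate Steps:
z(f) = -9 + 2*f (z(f) = f + (f - 9) = f + (-9 + f) = -9 + 2*f)
-2117 + z(2*6) = -2117 + (-9 + 2*(2*6)) = -2117 + (-9 + 2*12) = -2117 + (-9 + 24) = -2117 + 15 = -2102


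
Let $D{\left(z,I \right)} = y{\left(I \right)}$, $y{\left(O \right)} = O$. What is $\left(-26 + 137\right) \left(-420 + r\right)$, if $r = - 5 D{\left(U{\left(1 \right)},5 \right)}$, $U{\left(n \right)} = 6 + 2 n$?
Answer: $-49395$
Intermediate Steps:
$D{\left(z,I \right)} = I$
$r = -25$ ($r = \left(-5\right) 5 = -25$)
$\left(-26 + 137\right) \left(-420 + r\right) = \left(-26 + 137\right) \left(-420 - 25\right) = 111 \left(-445\right) = -49395$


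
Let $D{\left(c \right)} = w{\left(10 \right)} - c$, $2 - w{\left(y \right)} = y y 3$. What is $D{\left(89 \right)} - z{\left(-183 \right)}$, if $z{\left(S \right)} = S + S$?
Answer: $-21$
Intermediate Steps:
$w{\left(y \right)} = 2 - 3 y^{2}$ ($w{\left(y \right)} = 2 - y y 3 = 2 - y^{2} \cdot 3 = 2 - 3 y^{2}$)
$z{\left(S \right)} = 2 S$
$D{\left(c \right)} = -298 - c$ ($D{\left(c \right)} = \left(2 - 3 \cdot 10^{2}\right) - c = \left(2 - 300\right) - c = -298 - c$)
$D{\left(89 \right)} - z{\left(-183 \right)} = \left(-298 - 89\right) - 2 \left(-183\right) = \left(-298 - 89\right) - -366 = -387 + 366 = -21$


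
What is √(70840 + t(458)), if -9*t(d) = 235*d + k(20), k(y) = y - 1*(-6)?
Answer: 4*√33119/3 ≈ 242.65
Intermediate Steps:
k(y) = 6 + y (k(y) = y + 6 = 6 + y)
t(d) = -26/9 - 235*d/9 (t(d) = -(235*d + (6 + 20))/9 = -(235*d + 26)/9 = -(26 + 235*d)/9 = -26/9 - 235*d/9)
√(70840 + t(458)) = √(70840 + (-26/9 - 235/9*458)) = √(70840 + (-26/9 - 107630/9)) = √(70840 - 107656/9) = √(529904/9) = 4*√33119/3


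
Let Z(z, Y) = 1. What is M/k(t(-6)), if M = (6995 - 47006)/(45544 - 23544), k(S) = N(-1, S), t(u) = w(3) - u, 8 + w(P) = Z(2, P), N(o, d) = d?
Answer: 40011/22000 ≈ 1.8187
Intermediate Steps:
w(P) = -7 (w(P) = -8 + 1 = -7)
t(u) = -7 - u
k(S) = S
M = -40011/22000 ≈ -1.8187
M/k(t(-6)) = -40011/(22000*(-7 - 1*(-6))) = -40011/(22000*(-7 + 6)) = -40011/22000/(-1) = -40011/22000*(-1) = 40011/22000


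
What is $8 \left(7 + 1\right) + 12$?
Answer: $76$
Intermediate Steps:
$8 \left(7 + 1\right) + 12 = 8 \cdot 8 + 12 = 64 + 12 = 76$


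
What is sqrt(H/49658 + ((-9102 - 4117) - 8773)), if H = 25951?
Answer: I*sqrt(54229157197530)/49658 ≈ 148.3*I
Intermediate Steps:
sqrt(H/49658 + ((-9102 - 4117) - 8773)) = sqrt(25951/49658 + ((-9102 - 4117) - 8773)) = sqrt(25951*(1/49658) + (-13219 - 8773)) = sqrt(25951/49658 - 21992) = sqrt(-1092052785/49658) = I*sqrt(54229157197530)/49658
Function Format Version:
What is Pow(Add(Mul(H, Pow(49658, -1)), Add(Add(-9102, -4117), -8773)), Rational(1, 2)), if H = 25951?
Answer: Mul(Rational(1, 49658), I, Pow(54229157197530, Rational(1, 2))) ≈ Mul(148.30, I)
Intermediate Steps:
Pow(Add(Mul(H, Pow(49658, -1)), Add(Add(-9102, -4117), -8773)), Rational(1, 2)) = Pow(Add(Mul(25951, Pow(49658, -1)), Add(Add(-9102, -4117), -8773)), Rational(1, 2)) = Pow(Add(Mul(25951, Rational(1, 49658)), Add(-13219, -8773)), Rational(1, 2)) = Pow(Add(Rational(25951, 49658), -21992), Rational(1, 2)) = Pow(Rational(-1092052785, 49658), Rational(1, 2)) = Mul(Rational(1, 49658), I, Pow(54229157197530, Rational(1, 2)))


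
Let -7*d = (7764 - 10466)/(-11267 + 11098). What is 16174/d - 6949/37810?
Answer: -51676381587/7297330 ≈ -7081.5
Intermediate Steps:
d = -386/169 (d = -(7764 - 10466)/(7*(-11267 + 11098)) = -(-386)/(-169) = -(-386)*(-1)/169 = -⅐*2702/169 = -386/169 ≈ -2.2840)
16174/d - 6949/37810 = 16174/(-386/169) - 6949/37810 = 16174*(-169/386) - 6949*1/37810 = -1366703/193 - 6949/37810 = -51676381587/7297330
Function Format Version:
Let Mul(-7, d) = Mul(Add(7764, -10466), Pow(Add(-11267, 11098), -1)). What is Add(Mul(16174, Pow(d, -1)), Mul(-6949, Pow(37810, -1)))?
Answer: Rational(-51676381587, 7297330) ≈ -7081.5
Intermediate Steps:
d = Rational(-386, 169) (d = Mul(Rational(-1, 7), Mul(Add(7764, -10466), Pow(Add(-11267, 11098), -1))) = Mul(Rational(-1, 7), Mul(-2702, Pow(-169, -1))) = Mul(Rational(-1, 7), Mul(-2702, Rational(-1, 169))) = Mul(Rational(-1, 7), Rational(2702, 169)) = Rational(-386, 169) ≈ -2.2840)
Add(Mul(16174, Pow(d, -1)), Mul(-6949, Pow(37810, -1))) = Add(Mul(16174, Pow(Rational(-386, 169), -1)), Mul(-6949, Pow(37810, -1))) = Add(Mul(16174, Rational(-169, 386)), Mul(-6949, Rational(1, 37810))) = Add(Rational(-1366703, 193), Rational(-6949, 37810)) = Rational(-51676381587, 7297330)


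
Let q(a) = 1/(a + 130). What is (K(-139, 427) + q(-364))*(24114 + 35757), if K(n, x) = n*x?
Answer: -277174850071/78 ≈ -3.5535e+9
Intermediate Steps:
q(a) = 1/(130 + a)
(K(-139, 427) + q(-364))*(24114 + 35757) = (-139*427 + 1/(130 - 364))*(24114 + 35757) = (-59353 + 1/(-234))*59871 = (-59353 - 1/234)*59871 = -13888603/234*59871 = -277174850071/78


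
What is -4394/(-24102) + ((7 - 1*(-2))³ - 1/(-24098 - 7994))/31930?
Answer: 1891855501/9222278040 ≈ 0.20514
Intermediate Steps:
-4394/(-24102) + ((7 - 1*(-2))³ - 1/(-24098 - 7994))/31930 = -4394*(-1/24102) + ((7 + 2)³ - 1/(-32092))*(1/31930) = 169/927 + (9³ - 1*(-1/32092))*(1/31930) = 169/927 + (729 + 1/32092)*(1/31930) = 169/927 + (23395069/32092)*(1/31930) = 169/927 + 23395069/1024697560 = 1891855501/9222278040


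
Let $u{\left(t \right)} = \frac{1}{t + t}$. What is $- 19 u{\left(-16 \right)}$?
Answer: $\frac{19}{32} \approx 0.59375$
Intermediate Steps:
$u{\left(t \right)} = \frac{1}{2 t}$
$- 19 u{\left(-16 \right)} = - 19 \frac{1}{2 \left(-16\right)} = - 19 \cdot \frac{1}{2} \left(- \frac{1}{16}\right) = \left(-19\right) \left(- \frac{1}{32}\right) = \frac{19}{32}$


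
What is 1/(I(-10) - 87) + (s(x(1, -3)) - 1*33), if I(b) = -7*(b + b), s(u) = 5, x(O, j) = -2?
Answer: -1483/53 ≈ -27.981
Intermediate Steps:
I(b) = -14*b
1/(I(-10) - 87) + (s(x(1, -3)) - 1*33) = 1/(-14*(-10) - 87) + (5 - 1*33) = 1/(140 - 87) + (5 - 33) = 1/53 - 28 = -1483/53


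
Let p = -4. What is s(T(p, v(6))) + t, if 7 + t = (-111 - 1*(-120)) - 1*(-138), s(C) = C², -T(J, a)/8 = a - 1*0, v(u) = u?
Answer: 2444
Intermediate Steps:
T(J, a) = -8*a (T(J, a) = -8*(a - 1*0) = -8*(a + 0) = -8*a)
t = 140 (t = -7 + ((-111 - 1*(-120)) - 1*(-138)) = -7 + ((-111 + 120) + 138) = -7 + (9 + 138) = -7 + 147 = 140)
s(T(p, v(6))) + t = (-8*6)² + 140 = (-48)² + 140 = 2304 + 140 = 2444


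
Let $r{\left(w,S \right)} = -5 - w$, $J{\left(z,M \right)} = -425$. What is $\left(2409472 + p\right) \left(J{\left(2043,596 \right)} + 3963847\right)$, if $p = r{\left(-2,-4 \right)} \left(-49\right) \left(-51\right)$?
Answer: $9520040558450$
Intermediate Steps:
$p = -7497$ ($p = \left(-5 - -2\right) \left(-49\right) \left(-51\right) = \left(-5 + 2\right) \left(-49\right) \left(-51\right) = \left(-3\right) \left(-49\right) \left(-51\right) = 147 \left(-51\right) = -7497$)
$\left(2409472 + p\right) \left(J{\left(2043,596 \right)} + 3963847\right) = \left(2409472 - 7497\right) \left(-425 + 3963847\right) = 2401975 \cdot 3963422 = 9520040558450$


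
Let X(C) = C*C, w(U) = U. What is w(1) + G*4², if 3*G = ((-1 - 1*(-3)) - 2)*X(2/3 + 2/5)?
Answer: 1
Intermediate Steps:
X(C) = C²
G = 0 (G = (((-1 - 1*(-3)) - 2)*(2/3 + 2/5)²)/3 = (((-1 + 3) - 2)*(2*(⅓) + 2*(⅕))²)/3 = ((2 - 2)*(⅔ + ⅖)²)/3 = (0*(16/15)²)/3 = (0*(256/225))/3 = (⅓)*0 = 0)
w(1) + G*4² = 1 + 0*4² = 1 + 0*16 = 1 + 0 = 1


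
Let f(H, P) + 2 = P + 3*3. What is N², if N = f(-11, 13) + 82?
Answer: 10404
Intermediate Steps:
f(H, P) = 7 + P (f(H, P) = -2 + (P + 3*3) = -2 + (P + 9) = -2 + (9 + P) = 7 + P)
N = 102 (N = (7 + 13) + 82 = 20 + 82 = 102)
N² = 102² = 10404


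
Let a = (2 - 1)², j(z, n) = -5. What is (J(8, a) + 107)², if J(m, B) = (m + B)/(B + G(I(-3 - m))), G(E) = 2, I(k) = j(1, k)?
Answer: 12100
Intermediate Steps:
I(k) = -5
a = 1 (a = 1² = 1)
J(m, B) = (B + m)/(2 + B) (J(m, B) = (m + B)/(B + 2) = (B + m)/(2 + B))
(J(8, a) + 107)² = ((1 + 8)/(2 + 1) + 107)² = (9/3 + 107)² = ((⅓)*9 + 107)² = (3 + 107)² = 110² = 12100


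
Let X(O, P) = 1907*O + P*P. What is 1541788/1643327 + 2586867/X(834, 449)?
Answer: 118881569699/49913662267 ≈ 2.3817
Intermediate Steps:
X(O, P) = P² + 1907*O (X(O, P) = 1907*O + P² = P² + 1907*O)
1541788/1643327 + 2586867/X(834, 449) = 1541788/1643327 + 2586867/(449² + 1907*834) = 1541788*(1/1643327) + 2586867/(201601 + 1590438) = 26132/27853 + 2586867/1792039 = 118881569699/49913662267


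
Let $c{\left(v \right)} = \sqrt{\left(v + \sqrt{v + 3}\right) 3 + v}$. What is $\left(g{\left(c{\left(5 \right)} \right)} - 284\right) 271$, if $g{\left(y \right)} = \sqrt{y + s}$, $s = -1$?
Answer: $-76964 + 271 \sqrt{-1 + \sqrt{2} \sqrt{10 + 3 \sqrt{2}}} \approx -76400.0$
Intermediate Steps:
$c{\left(v \right)} = \sqrt{3 \sqrt{3 + v} + 4 v}$ ($c{\left(v \right)} = \sqrt{\left(v + \sqrt{3 + v}\right) 3 + v} = \sqrt{\left(3 v + 3 \sqrt{3 + v}\right) + v} = \sqrt{3 \sqrt{3 + v} + 4 v}$)
$g{\left(y \right)} = \sqrt{-1 + y}$ ($g{\left(y \right)} = \sqrt{y - 1} = \sqrt{-1 + y}$)
$\left(g{\left(c{\left(5 \right)} \right)} - 284\right) 271 = \left(\sqrt{-1 + \sqrt{3 \sqrt{3 + 5} + 4 \cdot 5}} - 284\right) 271 = \left(\sqrt{-1 + \sqrt{3 \sqrt{8} + 20}} - 284\right) 271 = \left(\sqrt{-1 + \sqrt{3 \cdot 2 \sqrt{2} + 20}} - 284\right) 271 = \left(\sqrt{-1 + \sqrt{6 \sqrt{2} + 20}} - 284\right) 271 = \left(\sqrt{-1 + \sqrt{20 + 6 \sqrt{2}}} - 284\right) 271 = \left(-284 + \sqrt{-1 + \sqrt{20 + 6 \sqrt{2}}}\right) 271 = -76964 + 271 \sqrt{-1 + \sqrt{20 + 6 \sqrt{2}}}$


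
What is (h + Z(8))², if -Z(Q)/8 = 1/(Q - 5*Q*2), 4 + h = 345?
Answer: 9424900/81 ≈ 1.1636e+5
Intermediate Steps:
h = 341 (h = -4 + 345 = 341)
Z(Q) = 8/(9*Q) (Z(Q) = -8/(Q - 5*Q*2) = -8/(Q - 10*Q) = -8*(-1/(9*Q)) = -(-8)/(9*Q) = 8/(9*Q))
(h + Z(8))² = (341 + (8/9)/8)² = (341 + (8/9)*(⅛))² = (341 + ⅑)² = (3070/9)² = 9424900/81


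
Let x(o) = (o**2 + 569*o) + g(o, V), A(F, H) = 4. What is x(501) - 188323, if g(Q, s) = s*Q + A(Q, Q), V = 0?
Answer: 347751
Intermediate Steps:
g(Q, s) = 4 + Q*s (g(Q, s) = s*Q + 4 = Q*s + 4 = 4 + Q*s)
x(o) = 4 + o**2 + 569*o (x(o) = (o**2 + 569*o) + (4 + o*0) = (o**2 + 569*o) + (4 + 0) = (o**2 + 569*o) + 4 = 4 + o**2 + 569*o)
x(501) - 188323 = (4 + 501**2 + 569*501) - 188323 = (4 + 251001 + 285069) - 188323 = 536074 - 188323 = 347751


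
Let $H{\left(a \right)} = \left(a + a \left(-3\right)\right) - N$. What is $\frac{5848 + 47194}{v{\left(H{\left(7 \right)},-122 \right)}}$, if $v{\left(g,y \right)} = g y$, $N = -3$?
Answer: $\frac{2411}{61} \approx 39.525$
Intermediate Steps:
$H{\left(a \right)} = 3 - 2 a$ ($H{\left(a \right)} = \left(a + a \left(-3\right)\right) - -3 = \left(a - 3 a\right) + 3 = - 2 a + 3 = 3 - 2 a$)
$\frac{5848 + 47194}{v{\left(H{\left(7 \right)},-122 \right)}} = \frac{5848 + 47194}{\left(3 - 14\right) \left(-122\right)} = \frac{53042}{\left(3 - 14\right) \left(-122\right)} = \frac{53042}{\left(-11\right) \left(-122\right)} = \frac{53042}{1342} = 53042 \cdot \frac{1}{1342} = \frac{2411}{61}$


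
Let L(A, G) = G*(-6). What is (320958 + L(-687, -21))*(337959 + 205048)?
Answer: 174350859588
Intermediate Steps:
L(A, G) = -6*G
(320958 + L(-687, -21))*(337959 + 205048) = (320958 - 6*(-21))*(337959 + 205048) = (320958 + 126)*543007 = 321084*543007 = 174350859588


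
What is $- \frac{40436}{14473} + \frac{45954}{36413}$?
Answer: $- \frac{807303826}{527005349} \approx -1.5319$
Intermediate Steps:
$- \frac{40436}{14473} + \frac{45954}{36413} = - \frac{807303826}{527005349}$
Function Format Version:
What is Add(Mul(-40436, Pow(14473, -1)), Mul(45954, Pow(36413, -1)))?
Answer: Rational(-807303826, 527005349) ≈ -1.5319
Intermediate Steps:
Add(Mul(-40436, Pow(14473, -1)), Mul(45954, Pow(36413, -1))) = Add(Mul(-40436, Rational(1, 14473)), Mul(45954, Rational(1, 36413))) = Add(Rational(-40436, 14473), Rational(45954, 36413)) = Rational(-807303826, 527005349)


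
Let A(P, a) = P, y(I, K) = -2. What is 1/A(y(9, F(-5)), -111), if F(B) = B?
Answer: -½ ≈ -0.50000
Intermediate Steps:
1/A(y(9, F(-5)), -111) = 1/(-2) = -½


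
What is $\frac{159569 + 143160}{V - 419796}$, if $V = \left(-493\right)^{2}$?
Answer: $- \frac{302729}{176747} \approx -1.7128$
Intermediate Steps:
$V = 243049$
$\frac{159569 + 143160}{V - 419796} = \frac{159569 + 143160}{243049 - 419796} = \frac{302729}{-176747} = 302729 \left(- \frac{1}{176747}\right) = - \frac{302729}{176747}$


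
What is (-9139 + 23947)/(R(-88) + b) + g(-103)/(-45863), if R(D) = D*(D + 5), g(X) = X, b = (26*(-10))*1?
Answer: 56655403/26921581 ≈ 2.1045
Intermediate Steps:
b = -260 (b = -260*1 = -260)
R(D) = D*(5 + D)
(-9139 + 23947)/(R(-88) + b) + g(-103)/(-45863) = (-9139 + 23947)/(-88*(5 - 88) - 260) - 103/(-45863) = 14808/(-88*(-83) - 260) - 103*(-1/45863) = 14808/(7304 - 260) + 103/45863 = 14808/7044 + 103/45863 = 14808*(1/7044) + 103/45863 = 1234/587 + 103/45863 = 56655403/26921581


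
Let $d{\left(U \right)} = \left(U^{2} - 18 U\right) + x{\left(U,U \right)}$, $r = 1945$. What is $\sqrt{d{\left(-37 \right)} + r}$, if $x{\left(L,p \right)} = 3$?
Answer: $\sqrt{3983} \approx 63.111$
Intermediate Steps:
$d{\left(U \right)} = 3 + U^{2} - 18 U$ ($d{\left(U \right)} = \left(U^{2} - 18 U\right) + 3 = 3 + U^{2} - 18 U$)
$\sqrt{d{\left(-37 \right)} + r} = \sqrt{\left(3 + \left(-37\right)^{2} - -666\right) + 1945} = \sqrt{\left(3 + 1369 + 666\right) + 1945} = \sqrt{2038 + 1945} = \sqrt{3983}$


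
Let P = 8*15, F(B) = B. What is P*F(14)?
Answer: 1680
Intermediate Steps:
P = 120
P*F(14) = 120*14 = 1680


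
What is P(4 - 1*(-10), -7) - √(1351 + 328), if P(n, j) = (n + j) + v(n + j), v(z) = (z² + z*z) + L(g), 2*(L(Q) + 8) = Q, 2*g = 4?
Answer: 98 - √1679 ≈ 57.024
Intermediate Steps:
g = 2 (g = (½)*4 = 2)
L(Q) = -8 + Q/2
v(z) = -7 + 2*z² (v(z) = (z² + z*z) + (-8 + (½)*2) = (z² + z²) + (-8 + 1) = 2*z² - 7 = -7 + 2*z²)
P(n, j) = -7 + j + n + 2*(j + n)² (P(n, j) = (n + j) + (-7 + 2*(n + j)²) = (j + n) + (-7 + 2*(j + n)²) = -7 + j + n + 2*(j + n)²)
P(4 - 1*(-10), -7) - √(1351 + 328) = (-7 - 7 + (4 - 1*(-10)) + 2*(-7 + (4 - 1*(-10)))²) - √(1351 + 328) = (-7 - 7 + (4 + 10) + 2*(-7 + (4 + 10))²) - √1679 = (-7 - 7 + 14 + 2*(-7 + 14)²) - √1679 = (-7 - 7 + 14 + 2*7²) - √1679 = (-7 - 7 + 14 + 2*49) - √1679 = (-7 - 7 + 14 + 98) - √1679 = 98 - √1679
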